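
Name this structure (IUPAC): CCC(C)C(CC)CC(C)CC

The longest continuous carbon chain has 8 atoms, so the parent hydride is octane.
Choose the numbering such that the substituent locant set {3,4,6} is lower than {3,5,6} at the first point of difference.
That gives an ethyl group at C-4; methyl groups at C-3 and C-6.
Substituent prefixes are cited in alphabetical order (multiplying prefixes like di-/tri- are ignored for ordering).
Putting it together: 4-ethyl-3,6-dimethyloctane.

4-ethyl-3,6-dimethyloctane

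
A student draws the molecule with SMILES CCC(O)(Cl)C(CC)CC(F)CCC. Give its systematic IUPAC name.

Counting along the main chain through the –OH group gives 9 carbons: the parent is nonane.
The highest-priority functional group is an alcohol (–OH), so the name ends in -ol.
The numbering direction is chosen so that numbering from this end puts the hydroxyl group at C-3 rather than C-7.
That gives the hydroxyl at C-3; a chloro group at C-3; an ethyl group at C-4; a fluoro group at C-6.
The substituents are ordered alphabetically, ignoring any di-/tri- multipliers.
Assembling the pieces gives 3-chloro-4-ethyl-6-fluorononan-3-ol.

3-chloro-4-ethyl-6-fluorononan-3-ol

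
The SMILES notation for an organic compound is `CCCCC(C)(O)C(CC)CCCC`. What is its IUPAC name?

The longest chain bearing the –OH group is 10 carbons long (decane).
An alcohol (–OH) is the principal characteristic group, giving the suffix -ol.
Number the chain so that numbering from this end puts the hydroxyl group at C-5 rather than C-6.
That gives the hydroxyl at C-5; an ethyl group at C-6; a methyl group at C-5.
Substituent prefixes are cited in alphabetical order (multiplying prefixes like di-/tri- are ignored for ordering).
Assembling the pieces gives 6-ethyl-5-methyldecan-5-ol.

6-ethyl-5-methyldecan-5-ol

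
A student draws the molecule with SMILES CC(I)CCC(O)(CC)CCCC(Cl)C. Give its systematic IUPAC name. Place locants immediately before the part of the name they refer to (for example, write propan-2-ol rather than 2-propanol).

9-chloro-5-ethyl-2-iododecan-5-ol

Counting along the main chain through the –OH group gives 10 carbons: the parent is decane.
An alcohol (–OH) is the principal characteristic group, giving the suffix -ol.
Choose the numbering such that numbering from this end puts the hydroxyl group at C-5 rather than C-6.
With this numbering: the hydroxyl at C-5; a chloro group at C-9; an ethyl group at C-5; an iodo group at C-2.
Substituent prefixes are cited in alphabetical order (multiplying prefixes like di-/tri- are ignored for ordering).
Putting it together: 9-chloro-5-ethyl-2-iododecan-5-ol.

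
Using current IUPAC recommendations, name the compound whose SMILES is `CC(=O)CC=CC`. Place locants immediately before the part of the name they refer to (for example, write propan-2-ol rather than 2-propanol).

hex-4-en-2-one

The longest carbon chain that includes the carbonyl and the multiple bond has 6 carbons, so the parent hydride is hexane.
The highest-priority functional group is a ketone (C=O on an internal carbon), so the name ends in -one.
A C=C double bond in the chain gives the infix -ene-.
Choose the numbering such that numbering from this end puts the carbonyl group at C-2 rather than C-5.
That gives the carbonyl at C-2; the double bond between C-4 and C-5.
Putting it together: hex-4-en-2-one.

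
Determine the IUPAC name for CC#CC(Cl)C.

Counting along the main chain through the multiple bond gives 5 carbons: the parent is pentane.
A C≡C triple bond in the chain gives the infix -yne-.
Number the chain so that numbering from this end puts the triple bond at C-2 rather than C-3.
This places the triple bond between C-2 and C-3; a chloro group at C-4.
The name is 4-chloropent-2-yne.

4-chloropent-2-yne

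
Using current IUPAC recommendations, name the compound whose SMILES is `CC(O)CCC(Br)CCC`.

5-bromooctan-2-ol

The longest chain bearing the –OH group is 8 carbons long (octane).
The highest-priority functional group is an alcohol (–OH), so the name ends in -ol.
The numbering direction is chosen so that numbering from this end puts the hydroxyl group at C-2 rather than C-7.
That gives the hydroxyl at C-2; a bromo group at C-5.
Assembling the pieces gives 5-bromooctan-2-ol.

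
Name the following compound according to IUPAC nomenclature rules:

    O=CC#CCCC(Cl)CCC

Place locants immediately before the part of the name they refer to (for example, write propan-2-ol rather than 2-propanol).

6-chloronon-2-ynal

Counting along the main chain through the –CHO group and the multiple bond gives 9 carbons: the parent is nonane.
An aldehyde (terminal –CHO) is the principal characteristic group, giving the suffix -al.
There is one C≡C triple bond, indicated by the ending -yne.
The numbering direction is chosen so that the aldehyde carbon is C-1 by definition.
This places the triple bond between C-2 and C-3; a chloro group at C-6.
Putting it together: 6-chloronon-2-ynal.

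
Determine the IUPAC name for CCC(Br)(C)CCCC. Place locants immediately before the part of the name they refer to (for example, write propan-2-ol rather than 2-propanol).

3-bromo-3-methylheptane

The longest carbon chain is 7 atoms: the parent is heptane.
Choose the numbering such that the substituent locant set {3,3} is lower than {5,5} at the first point of difference.
This places a bromo group at C-3; a methyl group at C-3.
Substituent prefixes are cited in alphabetical order (multiplying prefixes like di-/tri- are ignored for ordering).
The name is 3-bromo-3-methylheptane.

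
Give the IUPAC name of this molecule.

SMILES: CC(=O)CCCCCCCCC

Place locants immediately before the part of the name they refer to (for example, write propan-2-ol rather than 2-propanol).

The longest chain bearing the carbonyl is 11 carbons long (undecane).
A ketone (C=O on an internal carbon) is the principal characteristic group, giving the suffix -one.
Number the chain so that numbering from this end puts the carbonyl group at C-2 rather than C-10.
This places the carbonyl at C-2.
Putting it together: undecan-2-one.

undecan-2-one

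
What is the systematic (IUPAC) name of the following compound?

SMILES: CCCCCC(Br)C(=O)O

The longest carbon chain that includes the –COOH group has 7 carbons, so the parent hydride is heptane.
The highest-priority functional group is a carboxylic acid (terminal –COOH), so the name ends in -oic acid.
The numbering direction is chosen so that the carboxylic acid carbon is C-1 by definition.
This places a bromo group at C-2.
Putting it together: 2-bromoheptanoic acid.

2-bromoheptanoic acid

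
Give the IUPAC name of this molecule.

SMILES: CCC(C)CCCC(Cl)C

2-chloro-6-methyloctane

The longest carbon chain is 8 atoms: the parent is octane.
The numbering direction is chosen so that the substituent locant set {2,6} is lower than {3,7} at the first point of difference.
This places a chloro group at C-2; a methyl group at C-6.
Substituent prefixes are cited in alphabetical order (multiplying prefixes like di-/tri- are ignored for ordering).
The name is 2-chloro-6-methyloctane.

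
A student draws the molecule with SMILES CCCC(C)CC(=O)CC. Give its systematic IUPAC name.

Counting along the main chain through the carbonyl gives 8 carbons: the parent is octane.
A ketone (C=O on an internal carbon) is the principal characteristic group, giving the suffix -one.
Number the chain so that numbering from this end puts the carbonyl group at C-3 rather than C-6.
With this numbering: the carbonyl at C-3; a methyl group at C-5.
Putting it together: 5-methyloctan-3-one.

5-methyloctan-3-one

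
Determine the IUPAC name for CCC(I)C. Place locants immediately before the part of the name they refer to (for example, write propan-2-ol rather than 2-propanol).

2-iodobutane

The longest carbon chain is 4 atoms: the parent is butane.
Choose the numbering such that the substituent locant set {2} is lower than {3} at the first point of difference.
That gives an iodo group at C-2.
The name is 2-iodobutane.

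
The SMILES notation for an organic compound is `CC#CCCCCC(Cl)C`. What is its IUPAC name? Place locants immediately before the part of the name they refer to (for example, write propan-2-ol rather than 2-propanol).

The longest chain bearing the multiple bond is 9 carbons long (nonane).
There is one C≡C triple bond, indicated by the ending -yne.
Choose the numbering such that numbering from this end puts the triple bond at C-2 rather than C-7.
This places the triple bond between C-2 and C-3; a chloro group at C-8.
The name is 8-chloronon-2-yne.

8-chloronon-2-yne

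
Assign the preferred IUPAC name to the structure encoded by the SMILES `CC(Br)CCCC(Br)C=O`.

The longest chain bearing the –CHO group is 7 carbons long (heptane).
The highest-priority functional group is an aldehyde (terminal –CHO), so the name ends in -al.
Number the chain so that the aldehyde carbon is C-1 by definition.
That gives bromo groups at C-2 and C-6.
Assembling the pieces gives 2,6-dibromoheptanal.

2,6-dibromoheptanal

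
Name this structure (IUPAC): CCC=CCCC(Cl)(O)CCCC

5-chloroundec-8-en-5-ol

The longest chain bearing the –OH group and the multiple bond is 11 carbons long (undecane).
The principal characteristic group is an alcohol (–OH), named with the suffix -ol.
The chain contains a C=C double bond, so the unsaturation ending is -ene.
The numbering direction is chosen so that numbering from this end puts the hydroxyl group at C-5 rather than C-7.
With this numbering: the hydroxyl at C-5; the double bond between C-8 and C-9; a chloro group at C-5.
The name is 5-chloroundec-8-en-5-ol.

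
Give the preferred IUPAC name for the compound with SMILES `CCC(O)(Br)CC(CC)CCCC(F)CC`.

3-bromo-5-ethyl-9-fluoroundecan-3-ol

The longest carbon chain that includes the –OH group has 11 carbons, so the parent hydride is undecane.
The highest-priority functional group is an alcohol (–OH), so the name ends in -ol.
Choose the numbering such that numbering from this end puts the hydroxyl group at C-3 rather than C-9.
This places the hydroxyl at C-3; a bromo group at C-3; an ethyl group at C-5; a fluoro group at C-9.
Prefixes are listed alphabetically: bromo, ethyl, fluoro.
The name is 3-bromo-5-ethyl-9-fluoroundecan-3-ol.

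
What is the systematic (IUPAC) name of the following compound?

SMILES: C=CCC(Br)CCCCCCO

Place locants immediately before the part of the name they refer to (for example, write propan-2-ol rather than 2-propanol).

7-bromodec-9-en-1-ol

Counting along the main chain through the –OH group and the multiple bond gives 10 carbons: the parent is decane.
An alcohol (–OH) is the principal characteristic group, giving the suffix -ol.
A C=C double bond in the chain gives the infix -ene-.
The numbering direction is chosen so that numbering from this end puts the hydroxyl group at C-1 rather than C-10.
This places the hydroxyl at C-1; the double bond between C-9 and C-10; a bromo group at C-7.
Assembling the pieces gives 7-bromodec-9-en-1-ol.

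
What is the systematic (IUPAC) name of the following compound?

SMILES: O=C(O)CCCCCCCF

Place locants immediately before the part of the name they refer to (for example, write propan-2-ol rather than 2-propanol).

8-fluorooctanoic acid

The longest carbon chain that includes the –COOH group has 8 carbons, so the parent hydride is octane.
A carboxylic acid (terminal –COOH) is the principal characteristic group, giving the suffix -oic acid.
Number the chain so that the carboxylic acid carbon is C-1 by definition.
That gives a fluoro group at C-8.
The name is 8-fluorooctanoic acid.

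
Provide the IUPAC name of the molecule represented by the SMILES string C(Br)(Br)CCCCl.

The longest carbon chain is 4 atoms: the parent is butane.
Number the chain so that the substituent locant set {1,1,4} is lower than {1,4,4} at the first point of difference.
This places two bromo groups at C-1; a chloro group at C-4.
The substituents are ordered alphabetically, ignoring any di-/tri- multipliers.
Assembling the pieces gives 1,1-dibromo-4-chlorobutane.

1,1-dibromo-4-chlorobutane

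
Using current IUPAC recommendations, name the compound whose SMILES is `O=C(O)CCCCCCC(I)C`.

8-iodononanoic acid

The longest carbon chain that includes the –COOH group has 9 carbons, so the parent hydride is nonane.
The highest-priority functional group is a carboxylic acid (terminal –COOH), so the name ends in -oic acid.
The numbering direction is chosen so that the carboxylic acid carbon is C-1 by definition.
With this numbering: an iodo group at C-8.
Assembling the pieces gives 8-iodononanoic acid.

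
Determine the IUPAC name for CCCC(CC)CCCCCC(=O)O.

Counting along the main chain through the –COOH group gives 10 carbons: the parent is decane.
The principal characteristic group is a carboxylic acid (terminal –COOH), named with the suffix -oic acid.
Number the chain so that the carboxylic acid carbon is C-1 by definition.
With this numbering: an ethyl group at C-7.
Putting it together: 7-ethyldecanoic acid.

7-ethyldecanoic acid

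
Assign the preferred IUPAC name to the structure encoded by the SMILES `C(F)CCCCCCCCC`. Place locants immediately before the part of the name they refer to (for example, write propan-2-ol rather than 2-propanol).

1-fluorodecane

The longest continuous carbon chain has 10 atoms, so the parent hydride is decane.
The numbering direction is chosen so that the substituent locant set {1} is lower than {10} at the first point of difference.
This places a fluoro group at C-1.
Putting it together: 1-fluorodecane.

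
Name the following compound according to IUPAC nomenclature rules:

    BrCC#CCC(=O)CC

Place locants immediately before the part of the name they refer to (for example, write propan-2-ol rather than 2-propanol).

The longest chain bearing the carbonyl and the multiple bond is 7 carbons long (heptane).
A ketone (C=O on an internal carbon) is the principal characteristic group, giving the suffix -one.
A C≡C triple bond in the chain gives the infix -yne-.
Choose the numbering such that numbering from this end puts the carbonyl group at C-3 rather than C-5.
With this numbering: the carbonyl at C-3; the triple bond between C-5 and C-6; a bromo group at C-7.
Putting it together: 7-bromohept-5-yn-3-one.

7-bromohept-5-yn-3-one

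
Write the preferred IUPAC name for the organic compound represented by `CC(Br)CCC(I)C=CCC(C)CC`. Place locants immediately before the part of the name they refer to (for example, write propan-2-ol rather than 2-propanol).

The longest chain bearing the multiple bond is 11 carbons long (undecane).
There is one C=C double bond, indicated by the ending -ene.
The numbering direction is chosen so that numbering from this end puts the double bond at C-5 rather than C-6.
That gives the double bond between C-5 and C-6; a bromo group at C-10; an iodo group at C-7; a methyl group at C-3.
Substituent prefixes are cited in alphabetical order (multiplying prefixes like di-/tri- are ignored for ordering).
Putting it together: 10-bromo-7-iodo-3-methylundec-5-ene.

10-bromo-7-iodo-3-methylundec-5-ene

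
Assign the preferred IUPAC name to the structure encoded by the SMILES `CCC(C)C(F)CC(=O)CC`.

5-fluoro-6-methyloctan-3-one

The longest chain bearing the carbonyl is 8 carbons long (octane).
The principal characteristic group is a ketone (C=O on an internal carbon), named with the suffix -one.
The numbering direction is chosen so that numbering from this end puts the carbonyl group at C-3 rather than C-6.
With this numbering: the carbonyl at C-3; a fluoro group at C-5; a methyl group at C-6.
Substituent prefixes are cited in alphabetical order (multiplying prefixes like di-/tri- are ignored for ordering).
Putting it together: 5-fluoro-6-methyloctan-3-one.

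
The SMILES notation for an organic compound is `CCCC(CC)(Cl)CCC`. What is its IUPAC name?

4-chloro-4-ethylheptane

The longest continuous carbon chain has 7 atoms, so the parent hydride is heptane.
Numbering from either end gives identical locants here.
With this numbering: a chloro group at C-4; an ethyl group at C-4.
Substituent prefixes are cited in alphabetical order (multiplying prefixes like di-/tri- are ignored for ordering).
The name is 4-chloro-4-ethylheptane.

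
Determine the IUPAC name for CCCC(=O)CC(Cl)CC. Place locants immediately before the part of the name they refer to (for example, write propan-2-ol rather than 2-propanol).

6-chlorooctan-4-one

The longest chain bearing the carbonyl is 8 carbons long (octane).
The principal characteristic group is a ketone (C=O on an internal carbon), named with the suffix -one.
Number the chain so that numbering from this end puts the carbonyl group at C-4 rather than C-5.
That gives the carbonyl at C-4; a chloro group at C-6.
The name is 6-chlorooctan-4-one.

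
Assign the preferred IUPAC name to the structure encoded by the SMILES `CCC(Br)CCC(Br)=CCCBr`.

1,4,7-tribromonon-3-ene

The longest carbon chain that includes the multiple bond has 9 carbons, so the parent hydride is nonane.
There is one C=C double bond, indicated by the ending -ene.
Choose the numbering such that numbering from this end puts the double bond at C-3 rather than C-6.
With this numbering: the double bond between C-3 and C-4; bromo groups at C-1 and C-4 and C-7.
Assembling the pieces gives 1,4,7-tribromonon-3-ene.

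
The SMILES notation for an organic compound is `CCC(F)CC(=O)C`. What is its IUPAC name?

4-fluorohexan-2-one

The longest carbon chain that includes the carbonyl has 6 carbons, so the parent hydride is hexane.
The principal characteristic group is a ketone (C=O on an internal carbon), named with the suffix -one.
The numbering direction is chosen so that numbering from this end puts the carbonyl group at C-2 rather than C-5.
With this numbering: the carbonyl at C-2; a fluoro group at C-4.
The name is 4-fluorohexan-2-one.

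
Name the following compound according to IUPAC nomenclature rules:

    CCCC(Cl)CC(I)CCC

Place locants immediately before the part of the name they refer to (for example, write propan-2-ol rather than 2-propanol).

The longest carbon chain is 9 atoms: the parent is nonane.
The numbering direction is chosen so that the locant sets are identical either way, so the alphabetically earlier chloro substituent takes the lower locant (4 rather than 6).
That gives a chloro group at C-4; an iodo group at C-6.
Substituent prefixes are cited in alphabetical order (multiplying prefixes like di-/tri- are ignored for ordering).
Assembling the pieces gives 4-chloro-6-iodononane.

4-chloro-6-iodononane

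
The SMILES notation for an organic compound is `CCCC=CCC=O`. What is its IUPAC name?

hept-3-enal

Counting along the main chain through the –CHO group and the multiple bond gives 7 carbons: the parent is heptane.
The highest-priority functional group is an aldehyde (terminal –CHO), so the name ends in -al.
A C=C double bond in the chain gives the infix -ene-.
The numbering direction is chosen so that the aldehyde carbon is C-1 by definition.
With this numbering: the double bond between C-3 and C-4.
Putting it together: hept-3-enal.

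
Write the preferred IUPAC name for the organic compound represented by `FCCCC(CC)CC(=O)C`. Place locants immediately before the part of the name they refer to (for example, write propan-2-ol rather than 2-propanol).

Counting along the main chain through the carbonyl gives 7 carbons: the parent is heptane.
A ketone (C=O on an internal carbon) is the principal characteristic group, giving the suffix -one.
Number the chain so that numbering from this end puts the carbonyl group at C-2 rather than C-6.
This places the carbonyl at C-2; an ethyl group at C-4; a fluoro group at C-7.
Substituent prefixes are cited in alphabetical order (multiplying prefixes like di-/tri- are ignored for ordering).
The name is 4-ethyl-7-fluoroheptan-2-one.

4-ethyl-7-fluoroheptan-2-one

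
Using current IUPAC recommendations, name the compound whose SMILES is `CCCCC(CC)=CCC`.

Counting along the main chain through the multiple bond gives 8 carbons: the parent is octane.
The chain contains a C=C double bond, so the unsaturation ending is -ene.
Number the chain so that numbering from this end puts the double bond at C-3 rather than C-5.
This places the double bond between C-3 and C-4; an ethyl group at C-4.
Assembling the pieces gives 4-ethyloct-3-ene.

4-ethyloct-3-ene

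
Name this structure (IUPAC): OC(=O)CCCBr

The longest carbon chain that includes the –COOH group has 4 carbons, so the parent hydride is butane.
The principal characteristic group is a carboxylic acid (terminal –COOH), named with the suffix -oic acid.
Number the chain so that the carboxylic acid carbon is C-1 by definition.
This places a bromo group at C-4.
The name is 4-bromobutanoic acid.

4-bromobutanoic acid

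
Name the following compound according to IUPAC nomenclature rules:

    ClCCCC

1-chlorobutane

The parent chain contains 4 carbons (butane).
The numbering direction is chosen so that the substituent locant set {1} is lower than {4} at the first point of difference.
With this numbering: a chloro group at C-1.
Assembling the pieces gives 1-chlorobutane.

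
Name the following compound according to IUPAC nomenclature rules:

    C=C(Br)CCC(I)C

2-bromo-5-iodohex-1-ene

Counting along the main chain through the multiple bond gives 6 carbons: the parent is hexane.
There is one C=C double bond, indicated by the ending -ene.
The numbering direction is chosen so that numbering from this end puts the double bond at C-1 rather than C-5.
With this numbering: the double bond between C-1 and C-2; a bromo group at C-2; an iodo group at C-5.
The substituents are ordered alphabetically, ignoring any di-/tri- multipliers.
Assembling the pieces gives 2-bromo-5-iodohex-1-ene.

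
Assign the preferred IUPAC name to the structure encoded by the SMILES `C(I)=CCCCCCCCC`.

1-iododec-1-ene

The longest chain bearing the multiple bond is 10 carbons long (decane).
A C=C double bond in the chain gives the infix -ene-.
The numbering direction is chosen so that numbering from this end puts the double bond at C-1 rather than C-9.
That gives the double bond between C-1 and C-2; an iodo group at C-1.
The name is 1-iododec-1-ene.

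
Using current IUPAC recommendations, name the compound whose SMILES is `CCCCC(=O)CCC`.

The longest chain bearing the carbonyl is 8 carbons long (octane).
The highest-priority functional group is a ketone (C=O on an internal carbon), so the name ends in -one.
Number the chain so that numbering from this end puts the carbonyl group at C-4 rather than C-5.
That gives the carbonyl at C-4.
Putting it together: octan-4-one.

octan-4-one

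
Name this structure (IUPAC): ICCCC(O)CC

Counting along the main chain through the –OH group gives 6 carbons: the parent is hexane.
An alcohol (–OH) is the principal characteristic group, giving the suffix -ol.
The numbering direction is chosen so that numbering from this end puts the hydroxyl group at C-3 rather than C-4.
That gives the hydroxyl at C-3; an iodo group at C-6.
Putting it together: 6-iodohexan-3-ol.

6-iodohexan-3-ol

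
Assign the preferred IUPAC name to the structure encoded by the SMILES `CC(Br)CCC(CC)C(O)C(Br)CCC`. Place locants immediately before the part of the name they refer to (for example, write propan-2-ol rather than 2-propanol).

The longest carbon chain that includes the –OH group has 10 carbons, so the parent hydride is decane.
The highest-priority functional group is an alcohol (–OH), so the name ends in -ol.
Number the chain so that numbering from this end puts the hydroxyl group at C-5 rather than C-6.
That gives the hydroxyl at C-5; bromo groups at C-4 and C-9; an ethyl group at C-6.
Prefixes are listed alphabetically: bromo, ethyl.
The name is 4,9-dibromo-6-ethyldecan-5-ol.

4,9-dibromo-6-ethyldecan-5-ol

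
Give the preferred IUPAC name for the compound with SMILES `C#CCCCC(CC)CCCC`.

The longest carbon chain that includes the multiple bond has 10 carbons, so the parent hydride is decane.
The chain contains a C≡C triple bond, so the unsaturation ending is -yne.
Number the chain so that numbering from this end puts the triple bond at C-1 rather than C-9.
With this numbering: the triple bond between C-1 and C-2; an ethyl group at C-6.
The name is 6-ethyldec-1-yne.

6-ethyldec-1-yne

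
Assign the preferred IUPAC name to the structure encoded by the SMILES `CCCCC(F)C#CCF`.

1,4-difluorooct-2-yne

Counting along the main chain through the multiple bond gives 8 carbons: the parent is octane.
The chain contains a C≡C triple bond, so the unsaturation ending is -yne.
The numbering direction is chosen so that numbering from this end puts the triple bond at C-2 rather than C-6.
This places the triple bond between C-2 and C-3; fluoro groups at C-1 and C-4.
The name is 1,4-difluorooct-2-yne.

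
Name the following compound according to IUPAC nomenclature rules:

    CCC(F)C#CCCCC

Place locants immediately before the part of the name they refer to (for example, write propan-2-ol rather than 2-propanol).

3-fluoronon-4-yne

Counting along the main chain through the multiple bond gives 9 carbons: the parent is nonane.
There is one C≡C triple bond, indicated by the ending -yne.
Number the chain so that numbering from this end puts the triple bond at C-4 rather than C-5.
This places the triple bond between C-4 and C-5; a fluoro group at C-3.
Putting it together: 3-fluoronon-4-yne.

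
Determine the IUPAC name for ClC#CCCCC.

1-chlorohex-1-yne

The longest chain bearing the multiple bond is 6 carbons long (hexane).
A C≡C triple bond in the chain gives the infix -yne-.
The numbering direction is chosen so that numbering from this end puts the triple bond at C-1 rather than C-5.
This places the triple bond between C-1 and C-2; a chloro group at C-1.
Assembling the pieces gives 1-chlorohex-1-yne.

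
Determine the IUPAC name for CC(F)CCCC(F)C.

2,6-difluoroheptane

The longest continuous carbon chain has 7 atoms, so the parent hydride is heptane.
The molecule is symmetric, so either numbering direction gives the same locants.
This places fluoro groups at C-2 and C-6.
Assembling the pieces gives 2,6-difluoroheptane.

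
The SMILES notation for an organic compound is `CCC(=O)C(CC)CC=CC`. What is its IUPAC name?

The longest chain bearing the carbonyl and the multiple bond is 8 carbons long (octane).
The highest-priority functional group is a ketone (C=O on an internal carbon), so the name ends in -one.
There is one C=C double bond, indicated by the ending -ene.
Choose the numbering such that numbering from this end puts the carbonyl group at C-3 rather than C-6.
This places the carbonyl at C-3; the double bond between C-6 and C-7; an ethyl group at C-4.
Putting it together: 4-ethyloct-6-en-3-one.

4-ethyloct-6-en-3-one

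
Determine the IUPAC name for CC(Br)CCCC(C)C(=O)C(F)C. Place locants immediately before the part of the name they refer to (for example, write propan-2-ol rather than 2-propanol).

The longest carbon chain that includes the carbonyl has 9 carbons, so the parent hydride is nonane.
The highest-priority functional group is a ketone (C=O on an internal carbon), so the name ends in -one.
The numbering direction is chosen so that numbering from this end puts the carbonyl group at C-3 rather than C-7.
This places the carbonyl at C-3; a bromo group at C-8; a fluoro group at C-2; a methyl group at C-4.
Prefixes are listed alphabetically: bromo, fluoro, methyl.
Putting it together: 8-bromo-2-fluoro-4-methylnonan-3-one.

8-bromo-2-fluoro-4-methylnonan-3-one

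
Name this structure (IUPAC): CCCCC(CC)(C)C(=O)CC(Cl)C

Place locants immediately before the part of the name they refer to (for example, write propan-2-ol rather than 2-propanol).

The longest chain bearing the carbonyl is 9 carbons long (nonane).
A ketone (C=O on an internal carbon) is the principal characteristic group, giving the suffix -one.
The numbering direction is chosen so that numbering from this end puts the carbonyl group at C-4 rather than C-6.
With this numbering: the carbonyl at C-4; a chloro group at C-2; an ethyl group at C-5; a methyl group at C-5.
Prefixes are listed alphabetically: chloro, ethyl, methyl.
The name is 2-chloro-5-ethyl-5-methylnonan-4-one.

2-chloro-5-ethyl-5-methylnonan-4-one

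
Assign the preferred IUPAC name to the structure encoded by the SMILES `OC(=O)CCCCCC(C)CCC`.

The longest chain bearing the –COOH group is 10 carbons long (decane).
A carboxylic acid (terminal –COOH) is the principal characteristic group, giving the suffix -oic acid.
Choose the numbering such that the carboxylic acid carbon is C-1 by definition.
With this numbering: a methyl group at C-7.
Assembling the pieces gives 7-methyldecanoic acid.

7-methyldecanoic acid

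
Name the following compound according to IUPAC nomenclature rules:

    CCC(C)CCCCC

The longest carbon chain is 8 atoms: the parent is octane.
Choose the numbering such that the substituent locant set {3} is lower than {6} at the first point of difference.
This places a methyl group at C-3.
The name is 3-methyloctane.

3-methyloctane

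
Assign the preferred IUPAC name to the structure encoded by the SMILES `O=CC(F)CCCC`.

2-fluorohexanal

The longest chain bearing the –CHO group is 6 carbons long (hexane).
The highest-priority functional group is an aldehyde (terminal –CHO), so the name ends in -al.
The numbering direction is chosen so that the aldehyde carbon is C-1 by definition.
With this numbering: a fluoro group at C-2.
The name is 2-fluorohexanal.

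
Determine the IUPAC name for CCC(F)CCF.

1,3-difluoropentane

The parent chain contains 5 carbons (pentane).
Number the chain so that the substituent locant set {1,3} is lower than {3,5} at the first point of difference.
That gives fluoro groups at C-1 and C-3.
Assembling the pieces gives 1,3-difluoropentane.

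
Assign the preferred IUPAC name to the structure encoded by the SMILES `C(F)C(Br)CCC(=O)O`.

4-bromo-5-fluoropentanoic acid

The longest carbon chain that includes the –COOH group has 5 carbons, so the parent hydride is pentane.
A carboxylic acid (terminal –COOH) is the principal characteristic group, giving the suffix -oic acid.
The numbering direction is chosen so that the carboxylic acid carbon is C-1 by definition.
This places a bromo group at C-4; a fluoro group at C-5.
The substituents are ordered alphabetically, ignoring any di-/tri- multipliers.
Assembling the pieces gives 4-bromo-5-fluoropentanoic acid.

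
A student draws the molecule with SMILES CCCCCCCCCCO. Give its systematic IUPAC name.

Counting along the main chain through the –OH group gives 10 carbons: the parent is decane.
The highest-priority functional group is an alcohol (–OH), so the name ends in -ol.
The numbering direction is chosen so that numbering from this end puts the hydroxyl group at C-1 rather than C-10.
With this numbering: the hydroxyl at C-1.
The name is decan-1-ol.

decan-1-ol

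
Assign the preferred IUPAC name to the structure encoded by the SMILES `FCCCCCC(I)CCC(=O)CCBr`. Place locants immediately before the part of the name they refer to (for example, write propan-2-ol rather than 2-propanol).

The longest carbon chain that includes the carbonyl has 11 carbons, so the parent hydride is undecane.
A ketone (C=O on an internal carbon) is the principal characteristic group, giving the suffix -one.
Number the chain so that numbering from this end puts the carbonyl group at C-3 rather than C-9.
That gives the carbonyl at C-3; a bromo group at C-1; a fluoro group at C-11; an iodo group at C-6.
Substituent prefixes are cited in alphabetical order (multiplying prefixes like di-/tri- are ignored for ordering).
The name is 1-bromo-11-fluoro-6-iodoundecan-3-one.

1-bromo-11-fluoro-6-iodoundecan-3-one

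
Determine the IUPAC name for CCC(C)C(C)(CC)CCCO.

The longest chain bearing the –OH group is 7 carbons long (heptane).
An alcohol (–OH) is the principal characteristic group, giving the suffix -ol.
The numbering direction is chosen so that numbering from this end puts the hydroxyl group at C-1 rather than C-7.
With this numbering: the hydroxyl at C-1; an ethyl group at C-4; methyl groups at C-4 and C-5.
Prefixes are listed alphabetically: ethyl, methyl.
Assembling the pieces gives 4-ethyl-4,5-dimethylheptan-1-ol.

4-ethyl-4,5-dimethylheptan-1-ol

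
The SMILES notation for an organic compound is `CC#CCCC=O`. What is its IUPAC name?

The longest chain bearing the –CHO group and the multiple bond is 6 carbons long (hexane).
An aldehyde (terminal –CHO) is the principal characteristic group, giving the suffix -al.
The chain contains a C≡C triple bond, so the unsaturation ending is -yne.
Number the chain so that the aldehyde carbon is C-1 by definition.
With this numbering: the triple bond between C-4 and C-5.
Putting it together: hex-4-ynal.

hex-4-ynal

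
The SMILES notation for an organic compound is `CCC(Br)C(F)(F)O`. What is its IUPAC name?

2-bromo-1,1-difluorobutan-1-ol

Counting along the main chain through the –OH group gives 4 carbons: the parent is butane.
An alcohol (–OH) is the principal characteristic group, giving the suffix -ol.
Number the chain so that numbering from this end puts the hydroxyl group at C-1 rather than C-4.
With this numbering: the hydroxyl at C-1; a bromo group at C-2; two fluoro groups at C-1.
Substituent prefixes are cited in alphabetical order (multiplying prefixes like di-/tri- are ignored for ordering).
Putting it together: 2-bromo-1,1-difluorobutan-1-ol.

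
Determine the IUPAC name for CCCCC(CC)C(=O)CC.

4-ethyloctan-3-one

Counting along the main chain through the carbonyl gives 8 carbons: the parent is octane.
A ketone (C=O on an internal carbon) is the principal characteristic group, giving the suffix -one.
The numbering direction is chosen so that numbering from this end puts the carbonyl group at C-3 rather than C-6.
With this numbering: the carbonyl at C-3; an ethyl group at C-4.
Putting it together: 4-ethyloctan-3-one.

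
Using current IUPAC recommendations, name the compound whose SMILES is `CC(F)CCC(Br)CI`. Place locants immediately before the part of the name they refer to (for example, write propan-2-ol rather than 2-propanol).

2-bromo-5-fluoro-1-iodohexane

The longest continuous carbon chain has 6 atoms, so the parent hydride is hexane.
Choose the numbering such that the substituent locant set {1,2,5} is lower than {2,5,6} at the first point of difference.
This places a bromo group at C-2; a fluoro group at C-5; an iodo group at C-1.
Substituent prefixes are cited in alphabetical order (multiplying prefixes like di-/tri- are ignored for ordering).
The name is 2-bromo-5-fluoro-1-iodohexane.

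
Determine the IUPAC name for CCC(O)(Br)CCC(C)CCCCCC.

Counting along the main chain through the –OH group gives 12 carbons: the parent is dodecane.
An alcohol (–OH) is the principal characteristic group, giving the suffix -ol.
Number the chain so that numbering from this end puts the hydroxyl group at C-3 rather than C-10.
With this numbering: the hydroxyl at C-3; a bromo group at C-3; a methyl group at C-6.
Substituent prefixes are cited in alphabetical order (multiplying prefixes like di-/tri- are ignored for ordering).
The name is 3-bromo-6-methyldodecan-3-ol.

3-bromo-6-methyldodecan-3-ol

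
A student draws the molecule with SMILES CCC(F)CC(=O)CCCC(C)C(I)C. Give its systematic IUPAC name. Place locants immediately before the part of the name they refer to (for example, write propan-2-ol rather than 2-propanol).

The longest chain bearing the carbonyl is 11 carbons long (undecane).
A ketone (C=O on an internal carbon) is the principal characteristic group, giving the suffix -one.
Choose the numbering such that numbering from this end puts the carbonyl group at C-5 rather than C-7.
That gives the carbonyl at C-5; a fluoro group at C-3; an iodo group at C-10; a methyl group at C-9.
Prefixes are listed alphabetically: fluoro, iodo, methyl.
Putting it together: 3-fluoro-10-iodo-9-methylundecan-5-one.

3-fluoro-10-iodo-9-methylundecan-5-one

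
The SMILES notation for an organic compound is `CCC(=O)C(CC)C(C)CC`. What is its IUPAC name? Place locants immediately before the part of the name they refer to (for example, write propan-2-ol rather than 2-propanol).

4-ethyl-5-methylheptan-3-one

The longest chain bearing the carbonyl is 7 carbons long (heptane).
A ketone (C=O on an internal carbon) is the principal characteristic group, giving the suffix -one.
Choose the numbering such that numbering from this end puts the carbonyl group at C-3 rather than C-5.
With this numbering: the carbonyl at C-3; an ethyl group at C-4; a methyl group at C-5.
Prefixes are listed alphabetically: ethyl, methyl.
Assembling the pieces gives 4-ethyl-5-methylheptan-3-one.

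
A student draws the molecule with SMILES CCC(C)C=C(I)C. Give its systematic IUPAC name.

2-iodo-4-methylhex-2-ene

The longest carbon chain that includes the multiple bond has 6 carbons, so the parent hydride is hexane.
There is one C=C double bond, indicated by the ending -ene.
Choose the numbering such that numbering from this end puts the double bond at C-2 rather than C-4.
With this numbering: the double bond between C-2 and C-3; an iodo group at C-2; a methyl group at C-4.
Prefixes are listed alphabetically: iodo, methyl.
The name is 2-iodo-4-methylhex-2-ene.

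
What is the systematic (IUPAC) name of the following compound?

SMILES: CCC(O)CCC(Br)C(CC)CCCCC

6-bromo-7-ethyldodecan-3-ol

Counting along the main chain through the –OH group gives 12 carbons: the parent is dodecane.
An alcohol (–OH) is the principal characteristic group, giving the suffix -ol.
The numbering direction is chosen so that numbering from this end puts the hydroxyl group at C-3 rather than C-10.
With this numbering: the hydroxyl at C-3; a bromo group at C-6; an ethyl group at C-7.
The substituents are ordered alphabetically, ignoring any di-/tri- multipliers.
The name is 6-bromo-7-ethyldodecan-3-ol.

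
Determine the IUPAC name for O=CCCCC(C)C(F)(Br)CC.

The longest chain bearing the –CHO group is 8 carbons long (octane).
The principal characteristic group is an aldehyde (terminal –CHO), named with the suffix -al.
Choose the numbering such that the aldehyde carbon is C-1 by definition.
That gives a bromo group at C-6; a fluoro group at C-6; a methyl group at C-5.
The substituents are ordered alphabetically, ignoring any di-/tri- multipliers.
Putting it together: 6-bromo-6-fluoro-5-methyloctanal.

6-bromo-6-fluoro-5-methyloctanal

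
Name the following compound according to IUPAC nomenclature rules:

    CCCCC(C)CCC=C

The longest chain bearing the multiple bond is 9 carbons long (nonane).
The chain contains a C=C double bond, so the unsaturation ending is -ene.
The numbering direction is chosen so that numbering from this end puts the double bond at C-1 rather than C-8.
That gives the double bond between C-1 and C-2; a methyl group at C-5.
Putting it together: 5-methylnon-1-ene.

5-methylnon-1-ene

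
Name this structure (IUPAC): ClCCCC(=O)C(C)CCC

Counting along the main chain through the carbonyl gives 8 carbons: the parent is octane.
The principal characteristic group is a ketone (C=O on an internal carbon), named with the suffix -one.
Number the chain so that numbering from this end puts the carbonyl group at C-4 rather than C-5.
This places the carbonyl at C-4; a chloro group at C-1; a methyl group at C-5.
Substituent prefixes are cited in alphabetical order (multiplying prefixes like di-/tri- are ignored for ordering).
The name is 1-chloro-5-methyloctan-4-one.

1-chloro-5-methyloctan-4-one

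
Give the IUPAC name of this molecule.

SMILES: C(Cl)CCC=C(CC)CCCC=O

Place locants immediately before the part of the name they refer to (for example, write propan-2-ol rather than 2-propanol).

The longest chain bearing the –CHO group and the multiple bond is 9 carbons long (nonane).
The principal characteristic group is an aldehyde (terminal –CHO), named with the suffix -al.
A C=C double bond in the chain gives the infix -ene-.
Choose the numbering such that the aldehyde carbon is C-1 by definition.
That gives the double bond between C-5 and C-6; a chloro group at C-9; an ethyl group at C-5.
The substituents are ordered alphabetically, ignoring any di-/tri- multipliers.
The name is 9-chloro-5-ethylnon-5-enal.

9-chloro-5-ethylnon-5-enal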